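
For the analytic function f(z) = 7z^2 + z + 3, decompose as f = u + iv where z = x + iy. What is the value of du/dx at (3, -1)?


Step 1: f(z) = 7(x+iy)^2 + (x+iy) + 3
Step 2: u = 7(x^2 - y^2) + x + 3
Step 3: u_x = 14x + 1
Step 4: At (3, -1): u_x = 42 + 1 = 43

43


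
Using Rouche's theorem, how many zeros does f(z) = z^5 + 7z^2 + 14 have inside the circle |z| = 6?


Step 1: On |z| = 6 the three terms have sizes |z^5| = 6^5 = 7776, |7z^2| = 7*6^2 = 252, |14| = 14
Step 2: The dominant term is g(z) = z^5; let h(z) = 7z^2 + 14 so f = g + h
Step 3: On |z| = 6: |g| = 7776 and |h| <= 252 + 14 = 266
Step 4: Since 7776 > 266, |h| < |g| on |z| = 6, so by Rouche f has the same number of zeros as g inside |z| < 6
Step 5: g(z) = z^5 has 5 zeros (all at the origin) inside |z| < 6. Answer = 5

5


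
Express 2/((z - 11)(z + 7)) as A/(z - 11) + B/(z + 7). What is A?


Step 1: Multiply both sides by (z - 11) and set z = 11
Step 2: A = 2 / (11 + 7)
Step 3: A = 2 / 18
Step 4: A = 1/9

1/9


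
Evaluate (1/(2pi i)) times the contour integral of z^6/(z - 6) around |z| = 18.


Step 1: f(z) = z^6, a = 6 is inside |z| = 18
Step 2: By Cauchy integral formula: (1/(2pi*i)) * integral = f(a)
Step 3: f(6) = 6^6 = 46656

46656


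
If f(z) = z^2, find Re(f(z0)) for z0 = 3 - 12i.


Step 1: z0 = 3 - 12i
Step 2: z0^2 = 3^2 - (-12)^2 - 72i
Step 3: real part = 9 - 144 = -135

-135


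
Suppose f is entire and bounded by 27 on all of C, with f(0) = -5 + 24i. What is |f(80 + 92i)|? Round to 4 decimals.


Step 1: By Liouville's theorem, a bounded entire function is constant.
Step 2: f(z) = f(0) = -5 + 24i for all z.
Step 3: |f(w)| = |-5 + 24i| = sqrt(25 + 576)
Step 4: = 24.5153

24.5153


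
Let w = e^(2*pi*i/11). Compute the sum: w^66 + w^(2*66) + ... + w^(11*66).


Step 1: The sum sum_{j=1}^{n} w^(k*j) equals n if n | k, else 0.
Step 2: Here n = 11, k = 66
Step 3: Does n divide k? 11 | 66 -> True
Step 4: Sum = 11

11


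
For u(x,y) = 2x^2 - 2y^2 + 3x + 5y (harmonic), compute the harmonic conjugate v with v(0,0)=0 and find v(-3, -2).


Step 1: v_x = -u_y = 4y - 5
Step 2: v_y = u_x = 4x + 3
Step 3: v = 4xy - 5x + 3y + C
Step 4: v(0,0) = 0 => C = 0
Step 5: v(-3, -2) = 33

33


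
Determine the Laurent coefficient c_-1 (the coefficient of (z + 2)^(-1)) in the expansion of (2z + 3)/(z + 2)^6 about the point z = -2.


Step 1: Write the numerator in powers of (z + 2): 2z + 3 = 2(z + 2) + (2*(-2) + 3) = 2(z + 2) - 1
Step 2: Divide by (z + 2)^6: f(z) = -(z + 2)^(-6) + 2(z + 2)^(-5)
Step 3: This finite sum is the Laurent series of f about z = -2.
Step 4: Only the powers -6 and -5 appear, so the coefficient of (z + 2)^(-1) = 0

0


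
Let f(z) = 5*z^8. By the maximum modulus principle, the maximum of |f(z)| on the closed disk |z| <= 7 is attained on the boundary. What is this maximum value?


Step 1: On |z| = 7, |f(z)| = 5 * |z|^8 = 5 * 7^8
Step 2: By maximum modulus principle, maximum is on boundary.
Step 3: Maximum = 5 * 5764801 = 28824005

28824005


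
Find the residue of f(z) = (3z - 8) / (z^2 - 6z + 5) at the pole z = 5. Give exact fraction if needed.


Step 1: Q(z) = z^2 - 6z + 5 = (z - 5)(z - 1)
Step 2: Q'(z) = 2z - 6
Step 3: Q'(5) = 4, P(5) = 7
Step 4: Res = P(5)/Q'(5) = 7/4 = 7/4

7/4


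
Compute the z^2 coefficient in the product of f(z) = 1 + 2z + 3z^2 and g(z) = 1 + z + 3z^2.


Step 1: z^2 term in f*g comes from: (1)*(3z^2) + (2z)*(z) + (3z^2)*(1)
Step 2: = 3 + 2 + 3
Step 3: = 8

8


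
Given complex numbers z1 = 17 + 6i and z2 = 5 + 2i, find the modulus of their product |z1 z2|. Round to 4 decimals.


Step 1: |z1| = sqrt(17^2 + 6^2) = sqrt(325)
Step 2: |z2| = sqrt(5^2 + 2^2) = sqrt(29)
Step 3: |z1*z2| = |z1|*|z2| = sqrt(325) * sqrt(29) = sqrt(325 * 29) = sqrt(9425)
Step 4: = 97.0824

97.0824


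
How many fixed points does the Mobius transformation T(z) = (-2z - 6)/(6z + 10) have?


Step 1: Fixed points satisfy T(z) = z
Step 2: 6z^2 + 12z + 6 = 0
Step 3: Discriminant = 12^2 - 4*6*6 = 0
Step 4: Number of fixed points = 1

1


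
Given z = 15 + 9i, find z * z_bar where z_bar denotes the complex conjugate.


Step 1: conj(z) = 15 - 9i
Step 2: z * conj(z) = 15^2 + 9^2
Step 3: = 225 + 81 = 306

306


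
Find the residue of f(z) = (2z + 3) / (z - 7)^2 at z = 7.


Step 1: Pole of order 2 at z = 7
Step 2: Res = lim d/dz [(z - 7)^2 * f(z)] as z -> 7
Step 3: (z - 7)^2 * f(z) = 2z + 3
Step 4: d/dz[2z + 3] = 2

2


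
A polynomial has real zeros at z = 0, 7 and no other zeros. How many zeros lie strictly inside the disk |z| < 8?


Step 1: Check each root:
  z = 0: |0| = 0 < 8
  z = 7: |7| = 7 < 8
Step 2: Count = 2

2


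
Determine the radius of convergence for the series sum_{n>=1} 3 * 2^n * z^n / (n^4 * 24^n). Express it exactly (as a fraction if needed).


Step 1: General term a_n = 3 * 2^n / (n^4 * 24^n)
Step 2: By the root test, |a_n|^(1/n) = 3^(1/n) * 2 / (n^(4/n) * 24) -> 2/24 as n -> infinity (since 3^(1/n) -> 1 and n^(4/n) -> 1)
Step 3: R = 1/lim|a_n|^(1/n) = 24/2 = 12

12


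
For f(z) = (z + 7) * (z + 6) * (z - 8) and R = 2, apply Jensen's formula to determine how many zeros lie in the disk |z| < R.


Jensen's formula: (1/2pi)*integral log|f(Re^it)|dt = log|f(0)| + sum_{|a_k|<R} log(R/|a_k|)
Step 1: f(0) = 7 * 6 * (-8) = -336
Step 2: log|f(0)| = log|-7| + log|-6| + log|8| = 5.8171
Step 3: Zeros inside |z| < 2: none
Step 4: Jensen sum = (empty sum) = 0
Step 5: n(R) = number of terms in the Jensen sum = count of zeros inside |z| < 2 = 0

0


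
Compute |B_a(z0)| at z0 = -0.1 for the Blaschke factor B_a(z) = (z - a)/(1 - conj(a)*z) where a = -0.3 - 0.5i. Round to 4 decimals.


Step 1: Numerator z0 - a = -0.1 - (-0.3 - 0.5i) = 0.2 + 0.5i
Step 2: Denominator 1 - conj(a)*z0 = 1 - (-0.3 + 0.5i)*(-0.1) = 0.97 + 0.05i
Step 3: |z0 - a|^2 = 0.2^2 + 0.5^2 = 0.29; |1 - conj(a)*z0|^2 = 0.97^2 + 0.05^2 = 0.9434
Step 4: |B_a(-0.1)| = sqrt(0.29 / 0.9434) = sqrt(0.307399)
Step 5: = 0.5544

0.5544


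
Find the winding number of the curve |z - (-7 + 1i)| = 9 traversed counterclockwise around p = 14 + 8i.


Step 1: Center c = (-7, 1), radius = 9
Step 2: |p - c|^2 = 21^2 + 7^2 = 490
Step 3: r^2 = 81
Step 4: |p-c| > r so winding number = 0

0


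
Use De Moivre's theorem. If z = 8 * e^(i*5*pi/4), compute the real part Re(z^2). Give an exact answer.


Step 1: By De Moivre's theorem, z^2 = 8^2 * e^(i*2*5*pi/4) = 64 * (cos(5*pi/2) + i*sin(5*pi/2))
Step 2: |z|^2 = 8^2 = 64
Step 3: Reduce the angle mod 2*pi: 5*pi/2 - 2*pi = pi/2
Step 4: cos(pi/2) = 0
Step 5: Re(z^2) = 64 * 0 = 0

0


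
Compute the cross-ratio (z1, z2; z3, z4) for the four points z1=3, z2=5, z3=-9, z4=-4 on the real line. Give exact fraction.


Step 1: (z1-z3)(z2-z4) = 12 * 9 = 108
Step 2: (z1-z4)(z2-z3) = 7 * 14 = 98
Step 3: Cross-ratio = 108/98 = 54/49

54/49


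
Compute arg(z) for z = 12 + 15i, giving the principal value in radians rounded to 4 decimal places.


Step 1: z = 12 + 15i
Step 2: arg(z) = atan2(15, 12)
Step 3: arg(z) = 0.8961

0.8961


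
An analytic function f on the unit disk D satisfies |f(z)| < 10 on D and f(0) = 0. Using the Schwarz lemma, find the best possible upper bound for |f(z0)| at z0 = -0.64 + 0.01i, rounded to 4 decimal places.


Step 1: g = f/10 maps D -> D with g(0) = 0, so by the Schwarz lemma |g(z)| <= |z|, i.e. |f(z)| <= 10|z|; this is sharp (f(z) = 10z).
Step 2: |z0|^2 = (-0.64)^2 + 0.01^2 = 0.4097
Step 3: |z0| = sqrt(0.4097) = 0.640078
Step 4: Best bound = 10 * |z0| = 10 * 0.640078 = 6.4008

6.4008


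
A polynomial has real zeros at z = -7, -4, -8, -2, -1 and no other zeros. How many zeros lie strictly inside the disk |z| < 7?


Step 1: Check each root:
  z = -7: |-7| = 7 >= 7
  z = -4: |-4| = 4 < 7
  z = -8: |-8| = 8 >= 7
  z = -2: |-2| = 2 < 7
  z = -1: |-1| = 1 < 7
Step 2: Count = 3

3


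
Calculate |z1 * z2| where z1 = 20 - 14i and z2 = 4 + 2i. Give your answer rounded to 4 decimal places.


Step 1: |z1| = sqrt(20^2 + (-14)^2) = sqrt(596)
Step 2: |z2| = sqrt(4^2 + 2^2) = sqrt(20)
Step 3: |z1*z2| = |z1|*|z2| = sqrt(596) * sqrt(20) = sqrt(596 * 20) = sqrt(11920)
Step 4: = 109.1788

109.1788


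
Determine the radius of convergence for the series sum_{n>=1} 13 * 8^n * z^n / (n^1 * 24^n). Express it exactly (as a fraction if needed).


Step 1: General term a_n = 13 * 8^n / (n^1 * 24^n)
Step 2: By the root test, |a_n|^(1/n) = 13^(1/n) * 8 / (n^(1/n) * 24) -> 8/24 as n -> infinity (since 13^(1/n) -> 1 and n^(1/n) -> 1)
Step 3: R = 1/lim|a_n|^(1/n) = 24/8 = 3

3


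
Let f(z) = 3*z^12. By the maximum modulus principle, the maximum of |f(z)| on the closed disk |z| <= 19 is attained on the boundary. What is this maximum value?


Step 1: On |z| = 19, |f(z)| = 3 * |z|^12 = 3 * 19^12
Step 2: By maximum modulus principle, maximum is on boundary.
Step 3: Maximum = 3 * 2213314919066161 = 6639944757198483

6639944757198483


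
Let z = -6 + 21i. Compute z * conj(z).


Step 1: conj(z) = -6 - 21i
Step 2: z * conj(z) = (-6)^2 + 21^2
Step 3: = 36 + 441 = 477

477


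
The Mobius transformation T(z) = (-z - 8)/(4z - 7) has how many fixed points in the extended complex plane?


Step 1: Fixed points satisfy T(z) = z
Step 2: 4z^2 - 6z + 8 = 0
Step 3: Discriminant = (-6)^2 - 4*4*8 = -92
Step 4: Number of fixed points = 2

2


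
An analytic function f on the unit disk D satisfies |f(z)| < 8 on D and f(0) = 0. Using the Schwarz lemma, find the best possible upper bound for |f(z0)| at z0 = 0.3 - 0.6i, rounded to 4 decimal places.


Step 1: g = f/8 maps D -> D with g(0) = 0, so by the Schwarz lemma |g(z)| <= |z|, i.e. |f(z)| <= 8|z|; this is sharp (f(z) = 8z).
Step 2: |z0|^2 = 0.3^2 + (-0.6)^2 = 0.45
Step 3: |z0| = sqrt(0.45) = 0.67082
Step 4: Best bound = 8 * |z0| = 8 * 0.67082 = 5.3666

5.3666


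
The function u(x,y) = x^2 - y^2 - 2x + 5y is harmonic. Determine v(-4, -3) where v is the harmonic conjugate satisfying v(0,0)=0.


Step 1: v_x = -u_y = 2y - 5
Step 2: v_y = u_x = 2x - 2
Step 3: v = 2xy - 5x - 2y + C
Step 4: v(0,0) = 0 => C = 0
Step 5: v(-4, -3) = 50

50


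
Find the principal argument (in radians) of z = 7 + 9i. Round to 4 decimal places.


Step 1: z = 7 + 9i
Step 2: arg(z) = atan2(9, 7)
Step 3: arg(z) = 0.9098

0.9098


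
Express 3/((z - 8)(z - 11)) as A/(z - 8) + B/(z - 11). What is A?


Step 1: Multiply both sides by (z - 8) and set z = 8
Step 2: A = 3 / (8 - 11)
Step 3: A = 3 / (-3)
Step 4: A = -1

-1


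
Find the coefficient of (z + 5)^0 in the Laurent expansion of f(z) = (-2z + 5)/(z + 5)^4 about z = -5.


Step 1: Write the numerator in powers of (z + 5): -2z + 5 = -2(z + 5) + (-2*(-5) + 5) = -2(z + 5) + 15
Step 2: Divide by (z + 5)^4: f(z) = 15(z + 5)^(-4) - 2(z + 5)^(-3)
Step 3: This finite sum is the Laurent series of f about z = -5.
Step 4: Only the powers -4 and -3 appear, so the coefficient of (z + 5)^0 = 0

0


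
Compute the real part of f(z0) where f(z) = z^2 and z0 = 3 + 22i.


Step 1: z0 = 3 + 22i
Step 2: z0^2 = 3^2 - 22^2 + 132i
Step 3: real part = 9 - 484 = -475

-475


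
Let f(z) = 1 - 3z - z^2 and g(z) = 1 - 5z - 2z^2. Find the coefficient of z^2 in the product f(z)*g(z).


Step 1: z^2 term in f*g comes from: (1)*(-2z^2) + (-3z)*(-5z) + (-z^2)*(1)
Step 2: = -2 + 15 - 1
Step 3: = 12

12


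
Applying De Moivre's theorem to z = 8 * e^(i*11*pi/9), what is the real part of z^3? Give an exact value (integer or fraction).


Step 1: By De Moivre's theorem, z^3 = 8^3 * e^(i*3*11*pi/9) = 512 * (cos(11*pi/3) + i*sin(11*pi/3))
Step 2: |z|^3 = 8^3 = 512
Step 3: Reduce the angle mod 2*pi: 11*pi/3 - 2*pi = 5*pi/3
Step 4: cos(5*pi/3) = 1/2
Step 5: Re(z^3) = 512 * 1/2 = 256

256


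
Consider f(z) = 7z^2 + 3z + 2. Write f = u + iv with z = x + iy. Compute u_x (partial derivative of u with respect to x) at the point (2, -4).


Step 1: f(z) = 7(x+iy)^2 + 3(x+iy) + 2
Step 2: u = 7(x^2 - y^2) + 3x + 2
Step 3: u_x = 14x + 3
Step 4: At (2, -4): u_x = 28 + 3 = 31

31


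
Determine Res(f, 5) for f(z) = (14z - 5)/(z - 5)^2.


Step 1: Pole of order 2 at z = 5
Step 2: Res = lim d/dz [(z - 5)^2 * f(z)] as z -> 5
Step 3: (z - 5)^2 * f(z) = 14z - 5
Step 4: d/dz[14z - 5] = 14

14


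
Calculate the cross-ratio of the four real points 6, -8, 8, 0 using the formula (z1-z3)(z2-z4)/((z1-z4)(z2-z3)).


Step 1: (z1-z3)(z2-z4) = (-2) * (-8) = 16
Step 2: (z1-z4)(z2-z3) = 6 * (-16) = -96
Step 3: Cross-ratio = -16/96 = -1/6

-1/6


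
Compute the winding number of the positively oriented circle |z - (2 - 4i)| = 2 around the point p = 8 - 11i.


Step 1: Center c = (2, -4), radius = 2
Step 2: |p - c|^2 = 6^2 + (-7)^2 = 85
Step 3: r^2 = 4
Step 4: |p-c| > r so winding number = 0

0


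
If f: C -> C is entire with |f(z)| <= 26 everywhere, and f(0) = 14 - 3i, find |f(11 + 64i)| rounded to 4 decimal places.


Step 1: By Liouville's theorem, a bounded entire function is constant.
Step 2: f(z) = f(0) = 14 - 3i for all z.
Step 3: |f(w)| = |14 - 3i| = sqrt(196 + 9)
Step 4: = 14.3178

14.3178


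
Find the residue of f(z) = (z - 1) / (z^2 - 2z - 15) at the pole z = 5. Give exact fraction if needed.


Step 1: Q(z) = z^2 - 2z - 15 = (z - 5)(z + 3)
Step 2: Q'(z) = 2z - 2
Step 3: Q'(5) = 8, P(5) = 4
Step 4: Res = P(5)/Q'(5) = 4/8 = 1/2

1/2


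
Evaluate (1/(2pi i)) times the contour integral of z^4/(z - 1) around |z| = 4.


Step 1: f(z) = z^4, a = 1 is inside |z| = 4
Step 2: By Cauchy integral formula: (1/(2pi*i)) * integral = f(a)
Step 3: f(1) = 1^4 = 1

1


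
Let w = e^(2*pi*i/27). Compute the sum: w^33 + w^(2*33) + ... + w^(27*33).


Step 1: The sum sum_{j=1}^{n} w^(k*j) equals n if n | k, else 0.
Step 2: Here n = 27, k = 33
Step 3: Does n divide k? 27 | 33 -> False
Step 4: Sum = 0

0


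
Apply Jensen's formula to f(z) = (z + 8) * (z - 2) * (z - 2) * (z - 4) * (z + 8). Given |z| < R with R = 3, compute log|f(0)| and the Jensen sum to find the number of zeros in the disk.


Jensen's formula: (1/2pi)*integral log|f(Re^it)|dt = log|f(0)| + sum_{|a_k|<R} log(R/|a_k|)
Step 1: f(0) = 8 * (-2) * (-2) * (-4) * 8 = -1024
Step 2: log|f(0)| = log|-8| + log|2| + log|2| + log|4| + log|-8| = 6.9315
Step 3: Zeros inside |z| < 3: 2, 2
Step 4: Jensen sum = log(3/2) + log(3/2) = 0.8109
Step 5: n(R) = number of terms in the Jensen sum = count of zeros inside |z| < 3 = 2

2


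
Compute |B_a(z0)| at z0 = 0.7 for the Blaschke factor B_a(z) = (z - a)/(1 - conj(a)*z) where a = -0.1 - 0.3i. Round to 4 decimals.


Step 1: Numerator z0 - a = 0.7 - (-0.1 - 0.3i) = 0.8 + 0.3i
Step 2: Denominator 1 - conj(a)*z0 = 1 - (-0.1 + 0.3i)*0.7 = 1.07 - 0.21i
Step 3: |z0 - a|^2 = 0.8^2 + 0.3^2 = 0.73; |1 - conj(a)*z0|^2 = 1.07^2 + (-0.21)^2 = 1.189
Step 4: |B_a(0.7)| = sqrt(0.73 / 1.189) = sqrt(0.613961)
Step 5: = 0.7836

0.7836


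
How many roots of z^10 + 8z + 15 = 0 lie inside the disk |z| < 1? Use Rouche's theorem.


Step 1: On |z| = 1 the three terms have sizes |z^10| = 1^10 = 1, |8z| = 8*1 = 8, |15| = 15
Step 2: The dominant term is g(z) = 15; let h(z) = z^10 + 8z so f = g + h
Step 3: On |z| = 1: |g| = 15 and |h| <= 1 + 8 = 9
Step 4: Since 15 > 9, |h| < |g| on |z| = 1, so by Rouche f has the same number of zeros as g inside |z| < 1
Step 5: g(z) = 15 is a nonzero constant with no zeros inside |z| < 1. Answer = 0

0


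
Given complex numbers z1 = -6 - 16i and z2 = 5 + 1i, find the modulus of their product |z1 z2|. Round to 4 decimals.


Step 1: |z1| = sqrt((-6)^2 + (-16)^2) = sqrt(292)
Step 2: |z2| = sqrt(5^2 + 1^2) = sqrt(26)
Step 3: |z1*z2| = |z1|*|z2| = sqrt(292) * sqrt(26) = sqrt(292 * 26) = sqrt(7592)
Step 4: = 87.1321

87.1321


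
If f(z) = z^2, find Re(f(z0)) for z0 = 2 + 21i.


Step 1: z0 = 2 + 21i
Step 2: z0^2 = 2^2 - 21^2 + 84i
Step 3: real part = 4 - 441 = -437

-437


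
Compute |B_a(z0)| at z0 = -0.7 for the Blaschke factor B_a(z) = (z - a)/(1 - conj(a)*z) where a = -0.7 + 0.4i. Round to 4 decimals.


Step 1: Numerator z0 - a = -0.7 - (-0.7 + 0.4i) = 0 - 0.4i
Step 2: Denominator 1 - conj(a)*z0 = 1 - (-0.7 - 0.4i)*(-0.7) = 0.51 - 0.28i
Step 3: |z0 - a|^2 = 0^2 + (-0.4)^2 = 0.16; |1 - conj(a)*z0|^2 = 0.51^2 + (-0.28)^2 = 0.3385
Step 4: |B_a(-0.7)| = sqrt(0.16 / 0.3385) = sqrt(0.472674)
Step 5: = 0.6875

0.6875


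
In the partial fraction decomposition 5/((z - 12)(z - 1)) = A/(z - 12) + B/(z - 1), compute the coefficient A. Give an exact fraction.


Step 1: Multiply both sides by (z - 12) and set z = 12
Step 2: A = 5 / (12 - 1)
Step 3: A = 5 / 11
Step 4: A = 5/11

5/11


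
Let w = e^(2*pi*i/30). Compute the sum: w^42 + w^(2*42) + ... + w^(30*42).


Step 1: The sum sum_{j=1}^{n} w^(k*j) equals n if n | k, else 0.
Step 2: Here n = 30, k = 42
Step 3: Does n divide k? 30 | 42 -> False
Step 4: Sum = 0

0


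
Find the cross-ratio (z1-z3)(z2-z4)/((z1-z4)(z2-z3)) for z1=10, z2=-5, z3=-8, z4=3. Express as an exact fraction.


Step 1: (z1-z3)(z2-z4) = 18 * (-8) = -144
Step 2: (z1-z4)(z2-z3) = 7 * 3 = 21
Step 3: Cross-ratio = -144/21 = -48/7

-48/7


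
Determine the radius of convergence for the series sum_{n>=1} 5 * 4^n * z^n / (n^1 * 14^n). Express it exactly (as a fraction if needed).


Step 1: General term a_n = 5 * 4^n / (n^1 * 14^n)
Step 2: By the root test, |a_n|^(1/n) = 5^(1/n) * 4 / (n^(1/n) * 14) -> 4/14 as n -> infinity (since 5^(1/n) -> 1 and n^(1/n) -> 1)
Step 3: R = 1/lim|a_n|^(1/n) = 14/4 = 7/2

7/2


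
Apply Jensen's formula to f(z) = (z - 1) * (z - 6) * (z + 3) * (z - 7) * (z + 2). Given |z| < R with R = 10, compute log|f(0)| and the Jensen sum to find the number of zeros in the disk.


Jensen's formula: (1/2pi)*integral log|f(Re^it)|dt = log|f(0)| + sum_{|a_k|<R} log(R/|a_k|)
Step 1: f(0) = (-1) * (-6) * 3 * (-7) * 2 = -252
Step 2: log|f(0)| = log|1| + log|6| + log|-3| + log|7| + log|-2| = 5.5294
Step 3: Zeros inside |z| < 10: 1, 6, -3, 7, -2
Step 4: Jensen sum = log(10/1) + log(10/6) + log(10/3) + log(10/7) + log(10/2) = 5.9835
Step 5: n(R) = number of terms in the Jensen sum = count of zeros inside |z| < 10 = 5

5


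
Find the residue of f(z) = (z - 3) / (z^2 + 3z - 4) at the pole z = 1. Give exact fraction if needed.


Step 1: Q(z) = z^2 + 3z - 4 = (z - 1)(z + 4)
Step 2: Q'(z) = 2z + 3
Step 3: Q'(1) = 5, P(1) = -2
Step 4: Res = P(1)/Q'(1) = -2/5 = -2/5

-2/5


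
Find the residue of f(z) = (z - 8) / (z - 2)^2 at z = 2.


Step 1: Pole of order 2 at z = 2
Step 2: Res = lim d/dz [(z - 2)^2 * f(z)] as z -> 2
Step 3: (z - 2)^2 * f(z) = z - 8
Step 4: d/dz[z - 8] = 1

1


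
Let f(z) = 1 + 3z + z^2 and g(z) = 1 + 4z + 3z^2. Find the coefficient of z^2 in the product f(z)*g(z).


Step 1: z^2 term in f*g comes from: (1)*(3z^2) + (3z)*(4z) + (z^2)*(1)
Step 2: = 3 + 12 + 1
Step 3: = 16

16


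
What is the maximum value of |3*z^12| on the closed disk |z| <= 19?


Step 1: On |z| = 19, |f(z)| = 3 * |z|^12 = 3 * 19^12
Step 2: By maximum modulus principle, maximum is on boundary.
Step 3: Maximum = 3 * 2213314919066161 = 6639944757198483

6639944757198483


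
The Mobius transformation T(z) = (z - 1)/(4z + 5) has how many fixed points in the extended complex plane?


Step 1: Fixed points satisfy T(z) = z
Step 2: 4z^2 + 4z + 1 = 0
Step 3: Discriminant = 4^2 - 4*4*1 = 0
Step 4: Number of fixed points = 1

1


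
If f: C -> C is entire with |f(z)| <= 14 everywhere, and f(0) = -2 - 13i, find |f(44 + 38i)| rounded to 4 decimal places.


Step 1: By Liouville's theorem, a bounded entire function is constant.
Step 2: f(z) = f(0) = -2 - 13i for all z.
Step 3: |f(w)| = |-2 - 13i| = sqrt(4 + 169)
Step 4: = 13.1529

13.1529


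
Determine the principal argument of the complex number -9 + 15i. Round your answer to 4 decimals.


Step 1: z = -9 + 15i
Step 2: arg(z) = atan2(15, -9)
Step 3: arg(z) = 2.1112

2.1112


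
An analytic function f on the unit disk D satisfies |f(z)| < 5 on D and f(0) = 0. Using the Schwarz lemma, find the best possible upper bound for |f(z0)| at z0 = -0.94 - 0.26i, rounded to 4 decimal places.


Step 1: g = f/5 maps D -> D with g(0) = 0, so by the Schwarz lemma |g(z)| <= |z|, i.e. |f(z)| <= 5|z|; this is sharp (f(z) = 5z).
Step 2: |z0|^2 = (-0.94)^2 + (-0.26)^2 = 0.9512
Step 3: |z0| = sqrt(0.9512) = 0.975295
Step 4: Best bound = 5 * |z0| = 5 * 0.975295 = 4.8765

4.8765


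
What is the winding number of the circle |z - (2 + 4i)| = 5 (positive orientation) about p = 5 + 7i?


Step 1: Center c = (2, 4), radius = 5
Step 2: |p - c|^2 = 3^2 + 3^2 = 18
Step 3: r^2 = 25
Step 4: |p-c| < r so winding number = 1

1


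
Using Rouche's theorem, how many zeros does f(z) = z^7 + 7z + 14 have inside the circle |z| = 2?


Step 1: On |z| = 2 the three terms have sizes |z^7| = 2^7 = 128, |7z| = 7*2 = 14, |14| = 14
Step 2: The dominant term is g(z) = z^7; let h(z) = 7z + 14 so f = g + h
Step 3: On |z| = 2: |g| = 128 and |h| <= 14 + 14 = 28
Step 4: Since 128 > 28, |h| < |g| on |z| = 2, so by Rouche f has the same number of zeros as g inside |z| < 2
Step 5: g(z) = z^7 has 7 zeros (all at the origin) inside |z| < 2. Answer = 7

7


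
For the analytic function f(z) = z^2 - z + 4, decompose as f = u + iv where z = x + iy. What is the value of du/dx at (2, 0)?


Step 1: f(z) = (x+iy)^2 - (x+iy) + 4
Step 2: u = (x^2 - y^2) - x + 4
Step 3: u_x = 2x - 1
Step 4: At (2, 0): u_x = 4 - 1 = 3

3


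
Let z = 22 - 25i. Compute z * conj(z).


Step 1: conj(z) = 22 + 25i
Step 2: z * conj(z) = 22^2 + (-25)^2
Step 3: = 484 + 625 = 1109

1109


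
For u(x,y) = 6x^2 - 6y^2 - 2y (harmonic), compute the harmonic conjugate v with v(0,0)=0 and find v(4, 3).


Step 1: v_x = -u_y = 12y + 2
Step 2: v_y = u_x = 12x + 0
Step 3: v = 12xy + 2x + C
Step 4: v(0,0) = 0 => C = 0
Step 5: v(4, 3) = 152

152


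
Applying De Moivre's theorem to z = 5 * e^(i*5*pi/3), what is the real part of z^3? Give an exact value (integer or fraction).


Step 1: By De Moivre's theorem, z^3 = 5^3 * e^(i*3*5*pi/3) = 125 * (cos(5*pi) + i*sin(5*pi))
Step 2: |z|^3 = 5^3 = 125
Step 3: Reduce the angle mod 2*pi: 5*pi - 4*pi = pi
Step 4: cos(pi) = -1
Step 5: Re(z^3) = 125 * (-1) = -125

-125


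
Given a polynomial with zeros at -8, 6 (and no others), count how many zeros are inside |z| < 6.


Step 1: Check each root:
  z = -8: |-8| = 8 >= 6
  z = 6: |6| = 6 >= 6
Step 2: Count = 0

0


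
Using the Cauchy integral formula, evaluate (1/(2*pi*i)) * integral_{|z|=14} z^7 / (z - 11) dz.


Step 1: f(z) = z^7, a = 11 is inside |z| = 14
Step 2: By Cauchy integral formula: (1/(2pi*i)) * integral = f(a)
Step 3: f(11) = 11^7 = 19487171

19487171


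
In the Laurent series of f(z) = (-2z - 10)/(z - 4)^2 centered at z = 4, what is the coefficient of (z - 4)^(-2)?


Step 1: Write the numerator in powers of (z - 4): -2z - 10 = -2(z - 4) + (-2*4 - 10) = -2(z - 4) - 18
Step 2: Divide by (z - 4)^2: f(z) = -18(z - 4)^(-2) - 2(z - 4)^(-1)
Step 3: This finite sum is the Laurent series of f about z = 4.
Step 4: Coefficient of (z - 4)^(-2) = -2*4 - 10 = -18

-18


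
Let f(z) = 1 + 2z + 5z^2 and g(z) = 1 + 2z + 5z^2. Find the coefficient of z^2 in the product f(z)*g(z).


Step 1: z^2 term in f*g comes from: (1)*(5z^2) + (2z)*(2z) + (5z^2)*(1)
Step 2: = 5 + 4 + 5
Step 3: = 14

14


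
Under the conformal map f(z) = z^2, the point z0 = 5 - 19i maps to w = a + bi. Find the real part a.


Step 1: z0 = 5 - 19i
Step 2: z0^2 = 5^2 - (-19)^2 - 190i
Step 3: real part = 25 - 361 = -336

-336


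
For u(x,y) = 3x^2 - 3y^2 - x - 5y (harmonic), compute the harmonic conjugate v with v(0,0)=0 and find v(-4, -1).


Step 1: v_x = -u_y = 6y + 5
Step 2: v_y = u_x = 6x - 1
Step 3: v = 6xy + 5x - y + C
Step 4: v(0,0) = 0 => C = 0
Step 5: v(-4, -1) = 5

5


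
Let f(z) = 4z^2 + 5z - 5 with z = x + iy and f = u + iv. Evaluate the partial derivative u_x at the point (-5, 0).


Step 1: f(z) = 4(x+iy)^2 + 5(x+iy) - 5
Step 2: u = 4(x^2 - y^2) + 5x - 5
Step 3: u_x = 8x + 5
Step 4: At (-5, 0): u_x = -40 + 5 = -35

-35


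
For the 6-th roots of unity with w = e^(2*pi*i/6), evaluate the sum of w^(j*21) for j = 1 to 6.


Step 1: The sum sum_{j=1}^{n} w^(k*j) equals n if n | k, else 0.
Step 2: Here n = 6, k = 21
Step 3: Does n divide k? 6 | 21 -> False
Step 4: Sum = 0

0


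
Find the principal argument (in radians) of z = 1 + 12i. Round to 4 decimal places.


Step 1: z = 1 + 12i
Step 2: arg(z) = atan2(12, 1)
Step 3: arg(z) = 1.4877

1.4877


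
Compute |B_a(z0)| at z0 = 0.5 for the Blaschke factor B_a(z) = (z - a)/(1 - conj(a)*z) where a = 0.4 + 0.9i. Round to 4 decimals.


Step 1: Numerator z0 - a = 0.5 - (0.4 + 0.9i) = 0.1 - 0.9i
Step 2: Denominator 1 - conj(a)*z0 = 1 - (0.4 - 0.9i)*0.5 = 0.8 + 0.45i
Step 3: |z0 - a|^2 = 0.1^2 + (-0.9)^2 = 0.82; |1 - conj(a)*z0|^2 = 0.8^2 + 0.45^2 = 0.8425
Step 4: |B_a(0.5)| = sqrt(0.82 / 0.8425) = sqrt(0.973294)
Step 5: = 0.9866

0.9866


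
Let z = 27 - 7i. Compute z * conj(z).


Step 1: conj(z) = 27 + 7i
Step 2: z * conj(z) = 27^2 + (-7)^2
Step 3: = 729 + 49 = 778

778


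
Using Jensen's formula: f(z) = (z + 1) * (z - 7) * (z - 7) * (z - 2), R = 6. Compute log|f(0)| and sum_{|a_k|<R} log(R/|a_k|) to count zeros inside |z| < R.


Jensen's formula: (1/2pi)*integral log|f(Re^it)|dt = log|f(0)| + sum_{|a_k|<R} log(R/|a_k|)
Step 1: f(0) = 1 * (-7) * (-7) * (-2) = -98
Step 2: log|f(0)| = log|-1| + log|7| + log|7| + log|2| = 4.585
Step 3: Zeros inside |z| < 6: -1, 2
Step 4: Jensen sum = log(6/1) + log(6/2) = 2.8904
Step 5: n(R) = number of terms in the Jensen sum = count of zeros inside |z| < 6 = 2

2


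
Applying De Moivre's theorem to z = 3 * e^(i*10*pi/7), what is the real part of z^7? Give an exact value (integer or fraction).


Step 1: By De Moivre's theorem, z^7 = 3^7 * e^(i*7*10*pi/7) = 2187 * (cos(10*pi) + i*sin(10*pi))
Step 2: |z|^7 = 3^7 = 2187
Step 3: Reduce the angle mod 2*pi: 10*pi - 10*pi = 0
Step 4: cos(0) = 1
Step 5: Re(z^7) = 2187 * 1 = 2187

2187


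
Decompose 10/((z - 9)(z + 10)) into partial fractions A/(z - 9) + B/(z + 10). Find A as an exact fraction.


Step 1: Multiply both sides by (z - 9) and set z = 9
Step 2: A = 10 / (9 + 10)
Step 3: A = 10 / 19
Step 4: A = 10/19

10/19


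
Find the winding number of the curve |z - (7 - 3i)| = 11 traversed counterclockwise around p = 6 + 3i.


Step 1: Center c = (7, -3), radius = 11
Step 2: |p - c|^2 = (-1)^2 + 6^2 = 37
Step 3: r^2 = 121
Step 4: |p-c| < r so winding number = 1

1


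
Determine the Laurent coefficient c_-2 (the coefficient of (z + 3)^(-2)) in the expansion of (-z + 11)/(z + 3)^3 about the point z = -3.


Step 1: Write the numerator in powers of (z + 3): -z + 11 = -(z + 3) + (-1*(-3) + 11) = -(z + 3) + 14
Step 2: Divide by (z + 3)^3: f(z) = 14(z + 3)^(-3) - (z + 3)^(-2)
Step 3: This finite sum is the Laurent series of f about z = -3.
Step 4: Coefficient of (z + 3)^(-2) = coefficient of (z + 3) in the re-centred numerator = -1

-1


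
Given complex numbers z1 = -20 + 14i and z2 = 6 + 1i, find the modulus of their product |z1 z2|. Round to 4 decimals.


Step 1: |z1| = sqrt((-20)^2 + 14^2) = sqrt(596)
Step 2: |z2| = sqrt(6^2 + 1^2) = sqrt(37)
Step 3: |z1*z2| = |z1|*|z2| = sqrt(596) * sqrt(37) = sqrt(596 * 37) = sqrt(22052)
Step 4: = 148.4992

148.4992


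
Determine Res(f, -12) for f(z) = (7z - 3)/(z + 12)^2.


Step 1: Pole of order 2 at z = -12
Step 2: Res = lim d/dz [(z + 12)^2 * f(z)] as z -> -12
Step 3: (z + 12)^2 * f(z) = 7z - 3
Step 4: d/dz[7z - 3] = 7

7


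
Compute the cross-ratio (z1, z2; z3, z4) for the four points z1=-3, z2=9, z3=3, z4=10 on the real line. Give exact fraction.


Step 1: (z1-z3)(z2-z4) = (-6) * (-1) = 6
Step 2: (z1-z4)(z2-z3) = (-13) * 6 = -78
Step 3: Cross-ratio = -6/78 = -1/13

-1/13


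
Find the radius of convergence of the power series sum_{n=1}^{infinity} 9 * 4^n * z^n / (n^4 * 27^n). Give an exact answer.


Step 1: General term a_n = 9 * 4^n / (n^4 * 27^n)
Step 2: By the root test, |a_n|^(1/n) = 9^(1/n) * 4 / (n^(4/n) * 27) -> 4/27 as n -> infinity (since 9^(1/n) -> 1 and n^(4/n) -> 1)
Step 3: R = 1/lim|a_n|^(1/n) = 27/4

27/4


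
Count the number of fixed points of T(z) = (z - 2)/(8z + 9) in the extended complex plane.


Step 1: Fixed points satisfy T(z) = z
Step 2: 8z^2 + 8z + 2 = 0
Step 3: Discriminant = 8^2 - 4*8*2 = 0
Step 4: Number of fixed points = 1

1


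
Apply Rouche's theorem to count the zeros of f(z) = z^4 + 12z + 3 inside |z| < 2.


Step 1: On |z| = 2 the three terms have sizes |z^4| = 2^4 = 16, |12z| = 12*2 = 24, |3| = 3
Step 2: The dominant term is g(z) = 12z; let h(z) = z^4 + 3 so f = g + h
Step 3: On |z| = 2: |g| = 24 and |h| <= 16 + 3 = 19
Step 4: Since 24 > 19, |h| < |g| on |z| = 2, so by Rouche f has the same number of zeros as g inside |z| < 2
Step 5: g(z) = 12z has 1 zero (at the origin, multiplicity 1) inside |z| < 2. Answer = 1

1


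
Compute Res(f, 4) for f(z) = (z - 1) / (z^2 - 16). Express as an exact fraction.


Step 1: Q(z) = z^2 - 16 = (z - 4)(z + 4)
Step 2: Q'(z) = 2z
Step 3: Q'(4) = 8, P(4) = 3
Step 4: Res = P(4)/Q'(4) = 3/8 = 3/8

3/8


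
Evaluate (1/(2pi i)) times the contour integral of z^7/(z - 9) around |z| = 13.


Step 1: f(z) = z^7, a = 9 is inside |z| = 13
Step 2: By Cauchy integral formula: (1/(2pi*i)) * integral = f(a)
Step 3: f(9) = 9^7 = 4782969

4782969


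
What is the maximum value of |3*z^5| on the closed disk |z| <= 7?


Step 1: On |z| = 7, |f(z)| = 3 * |z|^5 = 3 * 7^5
Step 2: By maximum modulus principle, maximum is on boundary.
Step 3: Maximum = 3 * 16807 = 50421

50421


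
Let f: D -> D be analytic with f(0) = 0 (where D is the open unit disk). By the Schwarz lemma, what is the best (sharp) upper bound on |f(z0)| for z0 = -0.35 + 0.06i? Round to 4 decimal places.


Step 1: Schwarz lemma: if f: D -> D is analytic with f(0) = 0, then |f(z)| <= |z| for all z in D, and this is sharp (f(z) = z).
Step 2: |z0|^2 = (-0.35)^2 + 0.06^2 = 0.1261
Step 3: |z0| = sqrt(0.1261) = 0.355106
Step 4: Best bound = |z0| = 0.3551

0.3551


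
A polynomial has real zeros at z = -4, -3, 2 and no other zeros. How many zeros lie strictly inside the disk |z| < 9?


Step 1: Check each root:
  z = -4: |-4| = 4 < 9
  z = -3: |-3| = 3 < 9
  z = 2: |2| = 2 < 9
Step 2: Count = 3

3


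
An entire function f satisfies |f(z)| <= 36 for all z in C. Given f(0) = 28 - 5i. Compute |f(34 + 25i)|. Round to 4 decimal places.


Step 1: By Liouville's theorem, a bounded entire function is constant.
Step 2: f(z) = f(0) = 28 - 5i for all z.
Step 3: |f(w)| = |28 - 5i| = sqrt(784 + 25)
Step 4: = 28.4429

28.4429


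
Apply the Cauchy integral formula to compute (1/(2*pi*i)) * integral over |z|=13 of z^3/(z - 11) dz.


Step 1: f(z) = z^3, a = 11 is inside |z| = 13
Step 2: By Cauchy integral formula: (1/(2pi*i)) * integral = f(a)
Step 3: f(11) = 11^3 = 1331

1331


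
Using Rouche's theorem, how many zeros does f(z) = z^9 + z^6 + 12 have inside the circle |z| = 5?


Step 1: On |z| = 5 the three terms have sizes |z^9| = 5^9 = 1953125, |z^6| = 5^6 = 15625, |12| = 12
Step 2: The dominant term is g(z) = z^9; let h(z) = z^6 + 12 so f = g + h
Step 3: On |z| = 5: |g| = 1953125 and |h| <= 15625 + 12 = 15637
Step 4: Since 1953125 > 15637, |h| < |g| on |z| = 5, so by Rouche f has the same number of zeros as g inside |z| < 5
Step 5: g(z) = z^9 has 9 zeros (all at the origin) inside |z| < 5. Answer = 9

9


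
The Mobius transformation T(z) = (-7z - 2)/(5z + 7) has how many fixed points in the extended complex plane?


Step 1: Fixed points satisfy T(z) = z
Step 2: 5z^2 + 14z + 2 = 0
Step 3: Discriminant = 14^2 - 4*5*2 = 156
Step 4: Number of fixed points = 2

2


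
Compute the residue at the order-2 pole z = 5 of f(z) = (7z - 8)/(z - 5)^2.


Step 1: Pole of order 2 at z = 5
Step 2: Res = lim d/dz [(z - 5)^2 * f(z)] as z -> 5
Step 3: (z - 5)^2 * f(z) = 7z - 8
Step 4: d/dz[7z - 8] = 7

7


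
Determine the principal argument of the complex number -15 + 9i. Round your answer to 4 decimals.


Step 1: z = -15 + 9i
Step 2: arg(z) = atan2(9, -15)
Step 3: arg(z) = 2.6012

2.6012


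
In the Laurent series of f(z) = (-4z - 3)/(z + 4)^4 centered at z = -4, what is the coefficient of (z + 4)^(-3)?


Step 1: Write the numerator in powers of (z + 4): -4z - 3 = -4(z + 4) + (-4*(-4) - 3) = -4(z + 4) + 13
Step 2: Divide by (z + 4)^4: f(z) = 13(z + 4)^(-4) - 4(z + 4)^(-3)
Step 3: This finite sum is the Laurent series of f about z = -4.
Step 4: Coefficient of (z + 4)^(-3) = coefficient of (z + 4) in the re-centred numerator = -4

-4


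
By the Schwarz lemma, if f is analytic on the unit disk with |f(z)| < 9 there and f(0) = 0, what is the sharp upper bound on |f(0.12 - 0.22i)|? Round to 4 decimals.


Step 1: g = f/9 maps D -> D with g(0) = 0, so by the Schwarz lemma |g(z)| <= |z|, i.e. |f(z)| <= 9|z|; this is sharp (f(z) = 9z).
Step 2: |z0|^2 = 0.12^2 + (-0.22)^2 = 0.0628
Step 3: |z0| = sqrt(0.0628) = 0.250599
Step 4: Best bound = 9 * |z0| = 9 * 0.250599 = 2.2554

2.2554


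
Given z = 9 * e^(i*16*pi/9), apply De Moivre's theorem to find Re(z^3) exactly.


Step 1: By De Moivre's theorem, z^3 = 9^3 * e^(i*3*16*pi/9) = 729 * (cos(16*pi/3) + i*sin(16*pi/3))
Step 2: |z|^3 = 9^3 = 729
Step 3: Reduce the angle mod 2*pi: 16*pi/3 - 4*pi = 4*pi/3
Step 4: cos(4*pi/3) = -1/2
Step 5: Re(z^3) = 729 * (-1/2) = -729/2

-729/2


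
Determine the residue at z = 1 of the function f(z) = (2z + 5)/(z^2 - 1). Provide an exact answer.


Step 1: Q(z) = z^2 - 1 = (z - 1)(z + 1)
Step 2: Q'(z) = 2z
Step 3: Q'(1) = 2, P(1) = 7
Step 4: Res = P(1)/Q'(1) = 7/2 = 7/2

7/2


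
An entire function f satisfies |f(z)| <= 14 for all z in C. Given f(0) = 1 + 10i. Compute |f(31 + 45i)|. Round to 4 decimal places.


Step 1: By Liouville's theorem, a bounded entire function is constant.
Step 2: f(z) = f(0) = 1 + 10i for all z.
Step 3: |f(w)| = |1 + 10i| = sqrt(1 + 100)
Step 4: = 10.0499

10.0499


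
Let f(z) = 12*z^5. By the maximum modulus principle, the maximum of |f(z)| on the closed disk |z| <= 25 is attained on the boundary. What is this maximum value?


Step 1: On |z| = 25, |f(z)| = 12 * |z|^5 = 12 * 25^5
Step 2: By maximum modulus principle, maximum is on boundary.
Step 3: Maximum = 12 * 9765625 = 117187500

117187500


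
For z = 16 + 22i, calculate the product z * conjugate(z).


Step 1: conj(z) = 16 - 22i
Step 2: z * conj(z) = 16^2 + 22^2
Step 3: = 256 + 484 = 740

740


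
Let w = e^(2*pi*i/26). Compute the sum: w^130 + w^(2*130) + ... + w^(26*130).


Step 1: The sum sum_{j=1}^{n} w^(k*j) equals n if n | k, else 0.
Step 2: Here n = 26, k = 130
Step 3: Does n divide k? 26 | 130 -> True
Step 4: Sum = 26

26


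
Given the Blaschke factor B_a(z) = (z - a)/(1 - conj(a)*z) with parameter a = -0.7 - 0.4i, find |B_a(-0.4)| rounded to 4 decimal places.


Step 1: Numerator z0 - a = -0.4 - (-0.7 - 0.4i) = 0.3 + 0.4i
Step 2: Denominator 1 - conj(a)*z0 = 1 - (-0.7 + 0.4i)*(-0.4) = 0.72 + 0.16i
Step 3: |z0 - a|^2 = 0.3^2 + 0.4^2 = 0.25; |1 - conj(a)*z0|^2 = 0.72^2 + 0.16^2 = 0.544
Step 4: |B_a(-0.4)| = sqrt(0.25 / 0.544) = sqrt(0.459559)
Step 5: = 0.6779

0.6779


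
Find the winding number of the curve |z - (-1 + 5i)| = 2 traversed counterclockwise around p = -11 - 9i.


Step 1: Center c = (-1, 5), radius = 2
Step 2: |p - c|^2 = (-10)^2 + (-14)^2 = 296
Step 3: r^2 = 4
Step 4: |p-c| > r so winding number = 0

0


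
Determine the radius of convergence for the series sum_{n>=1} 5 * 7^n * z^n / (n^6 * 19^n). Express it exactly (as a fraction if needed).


Step 1: General term a_n = 5 * 7^n / (n^6 * 19^n)
Step 2: By the root test, |a_n|^(1/n) = 5^(1/n) * 7 / (n^(6/n) * 19) -> 7/19 as n -> infinity (since 5^(1/n) -> 1 and n^(6/n) -> 1)
Step 3: R = 1/lim|a_n|^(1/n) = 19/7

19/7


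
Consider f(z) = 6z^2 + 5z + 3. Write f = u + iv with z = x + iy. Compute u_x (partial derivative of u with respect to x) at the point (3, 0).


Step 1: f(z) = 6(x+iy)^2 + 5(x+iy) + 3
Step 2: u = 6(x^2 - y^2) + 5x + 3
Step 3: u_x = 12x + 5
Step 4: At (3, 0): u_x = 36 + 5 = 41

41


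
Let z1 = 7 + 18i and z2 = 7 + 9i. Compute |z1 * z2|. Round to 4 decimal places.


Step 1: |z1| = sqrt(7^2 + 18^2) = sqrt(373)
Step 2: |z2| = sqrt(7^2 + 9^2) = sqrt(130)
Step 3: |z1*z2| = |z1|*|z2| = sqrt(373) * sqrt(130) = sqrt(373 * 130) = sqrt(48490)
Step 4: = 220.2045

220.2045


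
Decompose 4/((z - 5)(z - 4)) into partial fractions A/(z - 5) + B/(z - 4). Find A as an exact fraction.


Step 1: Multiply both sides by (z - 5) and set z = 5
Step 2: A = 4 / (5 - 4)
Step 3: A = 4 / 1
Step 4: A = 4

4


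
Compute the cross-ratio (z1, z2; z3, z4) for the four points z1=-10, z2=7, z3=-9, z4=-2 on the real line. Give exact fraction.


Step 1: (z1-z3)(z2-z4) = (-1) * 9 = -9
Step 2: (z1-z4)(z2-z3) = (-8) * 16 = -128
Step 3: Cross-ratio = 9/128 = 9/128

9/128


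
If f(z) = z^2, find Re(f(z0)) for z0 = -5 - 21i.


Step 1: z0 = -5 - 21i
Step 2: z0^2 = (-5)^2 - (-21)^2 + 210i
Step 3: real part = 25 - 441 = -416

-416


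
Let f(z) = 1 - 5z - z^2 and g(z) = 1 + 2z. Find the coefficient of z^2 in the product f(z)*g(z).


Step 1: z^2 term in f*g comes from: (1)*(0) + (-5z)*(2z) + (-z^2)*(1)
Step 2: = 0 - 10 - 1
Step 3: = -11

-11


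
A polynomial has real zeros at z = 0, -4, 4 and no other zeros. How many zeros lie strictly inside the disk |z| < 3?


Step 1: Check each root:
  z = 0: |0| = 0 < 3
  z = -4: |-4| = 4 >= 3
  z = 4: |4| = 4 >= 3
Step 2: Count = 1

1


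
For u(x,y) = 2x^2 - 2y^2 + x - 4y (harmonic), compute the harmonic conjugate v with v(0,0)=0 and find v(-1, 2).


Step 1: v_x = -u_y = 4y + 4
Step 2: v_y = u_x = 4x + 1
Step 3: v = 4xy + 4x + y + C
Step 4: v(0,0) = 0 => C = 0
Step 5: v(-1, 2) = -10

-10


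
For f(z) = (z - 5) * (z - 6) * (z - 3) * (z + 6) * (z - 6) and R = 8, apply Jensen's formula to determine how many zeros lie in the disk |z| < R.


Jensen's formula: (1/2pi)*integral log|f(Re^it)|dt = log|f(0)| + sum_{|a_k|<R} log(R/|a_k|)
Step 1: f(0) = (-5) * (-6) * (-3) * 6 * (-6) = 3240
Step 2: log|f(0)| = log|5| + log|6| + log|3| + log|-6| + log|6| = 8.0833
Step 3: Zeros inside |z| < 8: 5, 6, 3, -6, 6
Step 4: Jensen sum = log(8/5) + log(8/6) + log(8/3) + log(8/6) + log(8/6) = 2.3139
Step 5: n(R) = number of terms in the Jensen sum = count of zeros inside |z| < 8 = 5

5


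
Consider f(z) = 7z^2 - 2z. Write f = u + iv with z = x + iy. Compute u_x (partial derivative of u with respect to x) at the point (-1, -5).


Step 1: f(z) = 7(x+iy)^2 - 2(x+iy) + 0
Step 2: u = 7(x^2 - y^2) - 2x + 0
Step 3: u_x = 14x - 2
Step 4: At (-1, -5): u_x = -14 - 2 = -16

-16


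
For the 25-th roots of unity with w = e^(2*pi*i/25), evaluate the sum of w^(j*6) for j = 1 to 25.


Step 1: The sum sum_{j=1}^{n} w^(k*j) equals n if n | k, else 0.
Step 2: Here n = 25, k = 6
Step 3: Does n divide k? 25 | 6 -> False
Step 4: Sum = 0

0


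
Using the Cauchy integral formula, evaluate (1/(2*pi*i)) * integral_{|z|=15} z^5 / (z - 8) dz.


Step 1: f(z) = z^5, a = 8 is inside |z| = 15
Step 2: By Cauchy integral formula: (1/(2pi*i)) * integral = f(a)
Step 3: f(8) = 8^5 = 32768

32768


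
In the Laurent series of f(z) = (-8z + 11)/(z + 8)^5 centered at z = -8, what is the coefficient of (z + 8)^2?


Step 1: Write the numerator in powers of (z + 8): -8z + 11 = -8(z + 8) + (-8*(-8) + 11) = -8(z + 8) + 75
Step 2: Divide by (z + 8)^5: f(z) = 75(z + 8)^(-5) - 8(z + 8)^(-4)
Step 3: This finite sum is the Laurent series of f about z = -8.
Step 4: Only the powers -5 and -4 appear, so the coefficient of (z + 8)^2 = 0

0


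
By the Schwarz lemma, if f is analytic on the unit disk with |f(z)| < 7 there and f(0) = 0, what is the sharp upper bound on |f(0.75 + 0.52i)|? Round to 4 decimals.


Step 1: g = f/7 maps D -> D with g(0) = 0, so by the Schwarz lemma |g(z)| <= |z|, i.e. |f(z)| <= 7|z|; this is sharp (f(z) = 7z).
Step 2: |z0|^2 = 0.75^2 + 0.52^2 = 0.8329
Step 3: |z0| = sqrt(0.8329) = 0.912634
Step 4: Best bound = 7 * |z0| = 7 * 0.912634 = 6.3884

6.3884


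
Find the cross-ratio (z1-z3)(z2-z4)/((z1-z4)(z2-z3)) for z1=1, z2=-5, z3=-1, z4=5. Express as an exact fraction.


Step 1: (z1-z3)(z2-z4) = 2 * (-10) = -20
Step 2: (z1-z4)(z2-z3) = (-4) * (-4) = 16
Step 3: Cross-ratio = -20/16 = -5/4

-5/4
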